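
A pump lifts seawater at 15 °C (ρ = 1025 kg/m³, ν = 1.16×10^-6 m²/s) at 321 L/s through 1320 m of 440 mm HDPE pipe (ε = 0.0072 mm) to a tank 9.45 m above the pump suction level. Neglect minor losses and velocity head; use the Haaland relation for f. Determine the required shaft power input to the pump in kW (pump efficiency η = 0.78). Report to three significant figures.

P_shaft ≈ 73.8 kW

V = 4Q/(πD²) = 2.111 m/s; Re = 8.01×10^5; ε/D = 1.64×10^-5; f = 0.01229
h_f = f(L/D)V²/2g = 8.377 m
Total head H = z + h_f = 9.45 + 8.377 = 17.83 m
P_hyd = ρgQH = 1025·9.81·0.321·17.83 = 57.54 kW
P_shaft = P_hyd/η = 57.54/0.78 = 73.77 kW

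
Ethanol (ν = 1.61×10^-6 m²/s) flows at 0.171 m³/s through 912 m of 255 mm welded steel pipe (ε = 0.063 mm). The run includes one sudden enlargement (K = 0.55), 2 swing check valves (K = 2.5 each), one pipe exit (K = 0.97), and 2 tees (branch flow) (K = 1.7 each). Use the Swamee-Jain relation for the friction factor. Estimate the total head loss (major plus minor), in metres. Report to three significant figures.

H_L ≈ 38.1 m

V = 4Q/(πD²) = 3.348 m/s; V²/2g = 0.5714 m
Re = 5.30×10^5, ε/D = 2.47×10^-4 → f = 0.01586 (Swamee-Jain)
Major: h_f = f(L/D)·V²/2g = 0.01586·3576·0.5714 = 32.42 m
Minor: ΣK = 9.92; h_m = ΣK·V²/2g = 5.668 m
Total H_L = 32.42 + 5.668 = 38.09 m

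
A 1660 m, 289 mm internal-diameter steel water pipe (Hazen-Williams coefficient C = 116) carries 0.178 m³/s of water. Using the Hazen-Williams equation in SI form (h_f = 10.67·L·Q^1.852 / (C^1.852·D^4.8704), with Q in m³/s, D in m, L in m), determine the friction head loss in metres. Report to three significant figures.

h_f ≈ 46.0 m

h_f = 10.67·1660·0.178^1.852 / (116^1.852·0.289^4.8704) = 45.95 m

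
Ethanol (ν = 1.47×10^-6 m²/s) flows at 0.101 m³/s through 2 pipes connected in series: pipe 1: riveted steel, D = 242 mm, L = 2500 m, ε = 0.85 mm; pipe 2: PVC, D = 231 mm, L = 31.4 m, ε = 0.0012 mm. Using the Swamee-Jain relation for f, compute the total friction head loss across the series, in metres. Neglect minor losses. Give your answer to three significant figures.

H ≈ 71.2 m

Pipe 1: V = 2.196 m/s, Re = 3.61×10^5, ε/D = 0.00351, f = 0.02783, h_1 = f(L/D)V²/2g = 70.65 m
Pipe 2: V = 2.410 m/s, Re = 3.79×10^5, ε/D = 5.19×10^-6, f = 0.01384, h_2 = f(L/D)V²/2g = 0.5568 m
Series → Q common, losses add: H = Σh = 71.21 m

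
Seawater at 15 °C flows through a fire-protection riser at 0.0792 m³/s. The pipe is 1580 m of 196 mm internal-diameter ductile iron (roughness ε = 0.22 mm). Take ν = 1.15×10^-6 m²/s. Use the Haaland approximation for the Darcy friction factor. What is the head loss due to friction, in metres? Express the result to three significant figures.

h_f ≈ 58.8 m

V = 4Q/(πD²) = 4·0.0792/(π·0.196²) = 2.625 m/s
Re = VD/ν = 2.625·0.196/1.15×10^-6 = 4.47×10^5 → turbulent
ε/D = 0.22/196 = 0.00112
Haaland: f = 0.02078
h_f = f(L/D)V²/(2g) = 0.02078·(1580/0.196)·2.625²/(2·9.81) = 58.82 m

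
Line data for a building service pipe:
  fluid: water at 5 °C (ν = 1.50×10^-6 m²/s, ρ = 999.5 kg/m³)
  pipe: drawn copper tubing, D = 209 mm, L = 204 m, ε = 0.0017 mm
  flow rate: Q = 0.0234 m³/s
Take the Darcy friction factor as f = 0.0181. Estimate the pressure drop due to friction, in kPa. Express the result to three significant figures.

Δp ≈ 4.11 kPa

V = 4Q/(πD²) = 4·0.0234/(π·0.209²) = 0.6821 m/s
h_f = f(L/D)V²/(2g) = 0.01810·(204/0.209)·0.6821²/(2·9.81) = 0.4189 m
Δp = ρg·h_f = 999.5·9.81·0.4189 = 4.108 kPa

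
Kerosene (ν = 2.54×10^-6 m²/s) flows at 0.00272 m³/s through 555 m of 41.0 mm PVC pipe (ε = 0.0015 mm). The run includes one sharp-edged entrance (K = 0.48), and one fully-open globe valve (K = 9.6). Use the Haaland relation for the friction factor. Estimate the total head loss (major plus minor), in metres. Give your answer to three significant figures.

V = 4Q/(πD²) = 2.060 m/s; V²/2g = 0.2163 m
Re = 3.33×10^4, ε/D = 3.66×10^-5 → f = 0.02283 (Haaland)
Major: h_f = f(L/D)·V²/2g = 0.02283·13537·0.2163 = 66.84 m
Minor: ΣK = 10.1; h_m = ΣK·V²/2g = 2.181 m
Total H_L = 66.84 + 2.181 = 69.02 m

H_L ≈ 69.0 m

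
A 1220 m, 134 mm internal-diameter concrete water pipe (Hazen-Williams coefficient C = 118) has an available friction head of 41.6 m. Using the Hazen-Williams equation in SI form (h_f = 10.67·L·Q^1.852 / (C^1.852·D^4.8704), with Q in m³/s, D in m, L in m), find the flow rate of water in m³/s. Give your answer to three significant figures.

Rearranging: Q = [h_f·C^1.852·D^4.8704 / (10.67·L)]^(1/1.852)
Q = [41.6·118^1.852·0.134^4.8704 / (10.67·1220)]^0.540 = 0.02685 m³/s

Q ≈ 0.0268 m³/s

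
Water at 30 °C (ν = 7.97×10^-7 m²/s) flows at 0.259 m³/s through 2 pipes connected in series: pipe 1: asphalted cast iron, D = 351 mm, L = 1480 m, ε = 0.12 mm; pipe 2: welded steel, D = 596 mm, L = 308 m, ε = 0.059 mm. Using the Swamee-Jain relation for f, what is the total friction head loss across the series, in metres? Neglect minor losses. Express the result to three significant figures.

H ≈ 25.0 m

Pipe 1: V = 2.677 m/s, Re = 1.18×10^6, ε/D = 3.42×10^-4, f = 0.01602, h_1 = f(L/D)V²/2g = 24.67 m
Pipe 2: V = 0.9284 m/s, Re = 6.94×10^5, ε/D = 9.90×10^-5, f = 0.01395, h_2 = f(L/D)V²/2g = 0.3167 m
Series → Q common, losses add: H = Σh = 24.98 m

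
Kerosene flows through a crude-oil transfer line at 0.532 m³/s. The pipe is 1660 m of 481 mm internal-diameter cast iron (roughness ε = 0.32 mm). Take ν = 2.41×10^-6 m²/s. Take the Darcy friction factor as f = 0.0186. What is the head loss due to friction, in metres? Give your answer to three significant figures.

V = 4Q/(πD²) = 4·0.532/(π·0.481²) = 2.928 m/s
h_f = f(L/D)V²/(2g) = 0.01860·(1660/0.481)·2.928²/(2·9.81) = 28.04 m

h_f ≈ 28.0 m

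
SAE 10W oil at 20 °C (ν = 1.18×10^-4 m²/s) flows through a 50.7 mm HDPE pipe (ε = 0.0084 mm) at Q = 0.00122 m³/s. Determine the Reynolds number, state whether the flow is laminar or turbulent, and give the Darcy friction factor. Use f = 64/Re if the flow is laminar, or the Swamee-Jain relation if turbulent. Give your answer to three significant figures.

Re ≈ 260; laminar; f = 64/Re ≈ 0.246

V = 4Q/(πD²) = 0.6043 m/s
Re = VD/ν = 0.6043·0.0507/1.18×10^-4 = 260
Re < 2300 → laminar → f = 64/Re = 0.2465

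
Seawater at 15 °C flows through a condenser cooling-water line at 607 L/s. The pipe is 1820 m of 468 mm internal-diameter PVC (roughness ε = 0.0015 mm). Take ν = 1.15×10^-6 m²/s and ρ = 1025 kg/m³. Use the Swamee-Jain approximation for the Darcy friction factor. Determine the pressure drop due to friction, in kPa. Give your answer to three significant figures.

Δp ≈ 274 kPa

V = 4Q/(πD²) = 4·0.607/(π·0.468²) = 3.529 m/s
Re = VD/ν = 3.529·0.468/1.15×10^-6 = 1.44×10^6 → turbulent
ε/D = 0.0015/468 = 3.21×10^-6
Swamee-Jain: f = 0.01103
h_f = f(L/D)V²/(2g) = 0.01103·(1820/0.468)·3.529²/(2·9.81) = 27.23 m
Δp = ρg·h_f = 1025·9.81·27.23 = 273.8 kPa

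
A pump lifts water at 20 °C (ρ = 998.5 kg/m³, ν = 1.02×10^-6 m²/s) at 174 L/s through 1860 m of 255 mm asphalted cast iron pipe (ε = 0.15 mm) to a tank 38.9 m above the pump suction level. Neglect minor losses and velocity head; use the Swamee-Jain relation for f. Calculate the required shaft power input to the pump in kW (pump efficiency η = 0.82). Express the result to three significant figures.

P_shaft ≈ 242 kW

V = 4Q/(πD²) = 3.407 m/s; Re = 8.52×10^5; ε/D = 5.88×10^-4; f = 0.01795
h_f = f(L/D)V²/2g = 77.46 m
Total head H = z + h_f = 38.9 + 77.46 = 116.4 m
P_hyd = ρgQH = 998.5·9.81·0.174·116.4 = 198.3 kW
P_shaft = P_hyd/η = 198.3/0.82 = 241.9 kW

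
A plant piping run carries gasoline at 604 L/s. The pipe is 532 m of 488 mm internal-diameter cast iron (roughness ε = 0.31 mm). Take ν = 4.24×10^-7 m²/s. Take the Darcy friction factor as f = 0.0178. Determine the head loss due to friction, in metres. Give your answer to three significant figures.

V = 4Q/(πD²) = 4·0.604/(π·0.488²) = 3.229 m/s
h_f = f(L/D)V²/(2g) = 0.01780·(532/0.488)·3.229²/(2·9.81) = 10.31 m

h_f ≈ 10.3 m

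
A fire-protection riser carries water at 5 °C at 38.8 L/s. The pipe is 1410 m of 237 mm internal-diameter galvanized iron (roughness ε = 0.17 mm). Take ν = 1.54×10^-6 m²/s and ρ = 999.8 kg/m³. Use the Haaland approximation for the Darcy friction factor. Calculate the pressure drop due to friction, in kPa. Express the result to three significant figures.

V = 4Q/(πD²) = 4·0.0388/(π·0.237²) = 0.8795 m/s
Re = VD/ν = 0.8795·0.237/1.54×10^-6 = 1.35×10^5 → turbulent
ε/D = 0.17/237 = 7.17×10^-4
Haaland: f = 0.02032
h_f = f(L/D)V²/(2g) = 0.02032·(1410/0.237)·0.8795²/(2·9.81) = 4.766 m
Δp = ρg·h_f = 999.8·9.81·4.766 = 46.75 kPa

Δp ≈ 46.7 kPa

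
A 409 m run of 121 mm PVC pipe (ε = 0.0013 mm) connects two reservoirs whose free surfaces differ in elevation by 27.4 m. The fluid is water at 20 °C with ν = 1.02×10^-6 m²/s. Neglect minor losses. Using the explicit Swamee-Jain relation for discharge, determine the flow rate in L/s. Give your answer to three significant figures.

Swamee-Jain (Type II): Q = -0.965·√(gD⁵h_f/L)·ln[ε/(3.7D) + √(3.17ν²L/(gD³h_f))]
√(gD⁵h_f/L) = √(9.81·0.121⁵·27.4/409) = 0.004129
ε/(3.7D) = 2.90×10^-6; √(3.17ν²L/(gD³h_f)) = 5.32×10^-5
Q = -0.965·0.004129·ln(5.613×10^-5) = 0.03900 m³/s
Check: V = 3.39 m/s, Re = 4.02×10^5, f = 0.01377, h_f = 27.3 m ≈ 27.4 m ✓

Q ≈ 39.0 L/s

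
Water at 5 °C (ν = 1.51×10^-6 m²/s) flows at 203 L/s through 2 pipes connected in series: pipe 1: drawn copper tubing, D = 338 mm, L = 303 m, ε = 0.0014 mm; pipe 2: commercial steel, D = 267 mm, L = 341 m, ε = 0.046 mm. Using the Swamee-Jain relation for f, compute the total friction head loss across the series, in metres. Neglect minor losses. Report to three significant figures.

H ≈ 15.8 m

Pipe 1: V = 2.262 m/s, Re = 5.06×10^5, ε/D = 4.14×10^-6, f = 0.01313, h_1 = f(L/D)V²/2g = 3.070 m
Pipe 2: V = 3.626 m/s, Re = 6.41×10^5, ε/D = 1.72×10^-4, f = 0.01492, h_2 = f(L/D)V²/2g = 12.77 m
Series → Q common, losses add: H = Σh = 15.84 m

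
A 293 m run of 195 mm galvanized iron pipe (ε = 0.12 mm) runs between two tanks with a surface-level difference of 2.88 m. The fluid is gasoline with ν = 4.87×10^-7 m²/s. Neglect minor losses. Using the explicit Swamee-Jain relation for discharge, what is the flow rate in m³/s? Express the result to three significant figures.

Q ≈ 0.0429 m³/s

Swamee-Jain (Type II): Q = -0.965·√(gD⁵h_f/L)·ln[ε/(3.7D) + √(3.17ν²L/(gD³h_f))]
√(gD⁵h_f/L) = √(9.81·0.195⁵·2.88/293) = 0.005214
ε/(3.7D) = 1.66×10^-4; √(3.17ν²L/(gD³h_f)) = 3.24×10^-5
Q = -0.965·0.005214·ln(1.987×10^-4) = 0.04289 m³/s
Check: V = 1.44 m/s, Re = 5.75×10^5, f = 0.01836, h_f = 2.90 m ≈ 2.88 m ✓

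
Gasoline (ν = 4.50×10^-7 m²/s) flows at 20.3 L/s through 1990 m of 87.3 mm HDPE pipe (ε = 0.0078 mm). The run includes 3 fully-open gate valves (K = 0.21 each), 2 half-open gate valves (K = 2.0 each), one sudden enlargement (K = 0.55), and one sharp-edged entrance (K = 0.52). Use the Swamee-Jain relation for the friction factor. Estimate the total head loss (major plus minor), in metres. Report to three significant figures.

V = 4Q/(πD²) = 3.391 m/s; V²/2g = 0.5862 m
Re = 6.58×10^5, ε/D = 8.93×10^-5 → f = 0.01390 (Swamee-Jain)
Major: h_f = f(L/D)·V²/2g = 0.01390·22795·0.5862 = 185.8 m
Minor: ΣK = 5.70; h_m = ΣK·V²/2g = 3.341 m
Total H_L = 185.8 + 3.341 = 189.1 m

H_L ≈ 189 m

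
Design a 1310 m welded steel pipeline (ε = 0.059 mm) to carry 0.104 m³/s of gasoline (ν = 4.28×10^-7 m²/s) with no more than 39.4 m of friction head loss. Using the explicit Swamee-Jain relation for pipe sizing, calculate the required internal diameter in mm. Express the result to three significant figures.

Swamee-Jain (Type III): D = 0.66·[ε^1.25·(LQ²/(gh_f))^4.75 + ν·Q^9.4·(L/(gh_f))^5.2]^0.04
LQ²/(gh_f) = 0.03666; L/(gh_f) = 3.389
Term 1 = ε^1.25·(…)^4.75 = 7.82×10^-13; Term 2 = ν·Q^9.4·(…)^5.2 = 1.41×10^-13
D = 0.66·(7.82×10^-13 + 1.41×10^-13)^0.04 = 0.2178 m = 218 mm
Check: V = 2.79 m/s, Re = 1.42×10^6, f = 0.01527, h_f = 36.4 m ≈ 39.4 m ✓

D ≈ 218 mm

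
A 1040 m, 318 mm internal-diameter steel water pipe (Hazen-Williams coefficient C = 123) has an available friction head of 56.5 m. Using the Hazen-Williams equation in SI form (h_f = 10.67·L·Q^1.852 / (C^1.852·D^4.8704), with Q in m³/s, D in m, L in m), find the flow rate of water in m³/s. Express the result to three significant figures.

Rearranging: Q = [h_f·C^1.852·D^4.8704 / (10.67·L)]^(1/1.852)
Q = [56.5·123^1.852·0.318^4.8704 / (10.67·1040)]^0.540 = 0.3493 m³/s

Q ≈ 0.349 m³/s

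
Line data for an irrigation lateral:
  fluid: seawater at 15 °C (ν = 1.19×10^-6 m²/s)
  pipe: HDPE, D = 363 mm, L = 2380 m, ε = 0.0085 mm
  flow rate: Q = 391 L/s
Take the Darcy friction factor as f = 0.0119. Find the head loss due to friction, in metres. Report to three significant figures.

h_f ≈ 56.8 m

V = 4Q/(πD²) = 4·0.391/(π·0.363²) = 3.778 m/s
h_f = f(L/D)V²/(2g) = 0.01190·(2380/0.363)·3.778²/(2·9.81) = 56.76 m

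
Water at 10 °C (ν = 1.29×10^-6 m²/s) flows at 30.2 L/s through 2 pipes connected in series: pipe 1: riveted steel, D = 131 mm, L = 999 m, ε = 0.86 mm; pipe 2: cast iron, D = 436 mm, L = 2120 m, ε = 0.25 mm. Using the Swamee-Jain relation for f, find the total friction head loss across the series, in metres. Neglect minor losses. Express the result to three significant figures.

H ≈ 65.7 m

Pipe 1: V = 2.241 m/s, Re = 2.28×10^5, ε/D = 0.00656, f = 0.03354, h_1 = f(L/D)V²/2g = 65.44 m
Pipe 2: V = 0.2023 m/s, Re = 6.84×10^4, ε/D = 5.73×10^-4, f = 0.02180, h_2 = f(L/D)V²/2g = 0.2210 m
Series → Q common, losses add: H = Σh = 65.67 m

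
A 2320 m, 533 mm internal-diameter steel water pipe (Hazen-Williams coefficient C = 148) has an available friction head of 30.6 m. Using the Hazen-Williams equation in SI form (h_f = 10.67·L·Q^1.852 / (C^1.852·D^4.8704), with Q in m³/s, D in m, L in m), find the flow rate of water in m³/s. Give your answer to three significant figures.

Q ≈ 0.761 m³/s

Rearranging: Q = [h_f·C^1.852·D^4.8704 / (10.67·L)]^(1/1.852)
Q = [30.6·148^1.852·0.533^4.8704 / (10.67·2320)]^0.540 = 0.7611 m³/s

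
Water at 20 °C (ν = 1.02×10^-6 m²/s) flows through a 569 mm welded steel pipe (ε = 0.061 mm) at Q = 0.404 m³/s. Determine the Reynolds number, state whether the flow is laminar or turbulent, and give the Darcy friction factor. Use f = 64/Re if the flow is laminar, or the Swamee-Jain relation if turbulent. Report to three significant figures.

Re ≈ 8.86×10^5; turbulent; f ≈ 0.0137

V = 4Q/(πD²) = 1.589 m/s
Re = VD/ν = 1.589·0.569/1.02×10^-6 = 8.86×10^5
Re > 4000 → turbulent; ε/D = 1.07×10^-4
Swamee-Jain: f = 0.01375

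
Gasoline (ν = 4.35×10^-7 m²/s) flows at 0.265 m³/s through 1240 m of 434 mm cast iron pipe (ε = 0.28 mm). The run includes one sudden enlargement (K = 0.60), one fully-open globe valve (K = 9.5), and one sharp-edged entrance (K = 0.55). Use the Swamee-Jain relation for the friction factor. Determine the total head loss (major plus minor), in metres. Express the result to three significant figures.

V = 4Q/(πD²) = 1.791 m/s; V²/2g = 0.1636 m
Re = 1.79×10^6, ε/D = 6.45×10^-4 → f = 0.01801 (Swamee-Jain)
Major: h_f = f(L/D)·V²/2g = 0.01801·2857·0.1636 = 8.415 m
Minor: ΣK = 10.7; h_m = ΣK·V²/2g = 1.742 m
Total H_L = 8.415 + 1.742 = 10.16 m

H_L ≈ 10.2 m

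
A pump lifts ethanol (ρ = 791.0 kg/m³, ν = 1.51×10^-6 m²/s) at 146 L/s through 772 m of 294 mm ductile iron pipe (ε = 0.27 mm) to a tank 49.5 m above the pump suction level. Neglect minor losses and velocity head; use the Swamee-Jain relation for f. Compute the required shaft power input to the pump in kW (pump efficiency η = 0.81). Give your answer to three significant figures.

V = 4Q/(πD²) = 2.151 m/s; Re = 4.19×10^5; ε/D = 9.18×10^-4; f = 0.02011
h_f = f(L/D)V²/2g = 12.45 m
Total head H = z + h_f = 49.5 + 12.45 = 61.95 m
P_hyd = ρgQH = 791.0·9.81·0.146·61.95 = 70.19 kW
P_shaft = P_hyd/η = 70.19/0.81 = 86.65 kW

P_shaft ≈ 86.6 kW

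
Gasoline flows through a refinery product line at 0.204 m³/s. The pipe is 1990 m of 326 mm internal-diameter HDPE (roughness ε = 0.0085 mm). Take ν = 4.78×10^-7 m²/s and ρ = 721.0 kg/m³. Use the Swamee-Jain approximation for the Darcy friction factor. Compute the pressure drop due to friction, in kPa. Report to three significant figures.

V = 4Q/(πD²) = 4·0.204/(π·0.326²) = 2.444 m/s
Re = VD/ν = 2.444·0.326/4.78×10^-7 = 1.67×10^6 → turbulent
ε/D = 0.0085/326 = 2.61×10^-5
Swamee-Jain: f = 0.01147
h_f = f(L/D)V²/(2g) = 0.01147·(1990/0.326)·2.444²/(2·9.81) = 21.32 m
Δp = ρg·h_f = 721.0·9.81·21.32 = 150.8 kPa

Δp ≈ 151 kPa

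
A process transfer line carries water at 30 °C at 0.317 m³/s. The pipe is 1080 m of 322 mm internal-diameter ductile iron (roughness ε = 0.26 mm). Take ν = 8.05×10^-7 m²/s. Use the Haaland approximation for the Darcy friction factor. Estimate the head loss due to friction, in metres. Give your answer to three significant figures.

h_f ≈ 48.9 m

V = 4Q/(πD²) = 4·0.317/(π·0.322²) = 3.893 m/s
Re = VD/ν = 3.893·0.322/8.05×10^-7 = 1.56×10^6 → turbulent
ε/D = 0.26/322 = 8.07×10^-4
Haaland: f = 0.01889
h_f = f(L/D)V²/(2g) = 0.01889·(1080/0.322)·3.893²/(2·9.81) = 48.94 m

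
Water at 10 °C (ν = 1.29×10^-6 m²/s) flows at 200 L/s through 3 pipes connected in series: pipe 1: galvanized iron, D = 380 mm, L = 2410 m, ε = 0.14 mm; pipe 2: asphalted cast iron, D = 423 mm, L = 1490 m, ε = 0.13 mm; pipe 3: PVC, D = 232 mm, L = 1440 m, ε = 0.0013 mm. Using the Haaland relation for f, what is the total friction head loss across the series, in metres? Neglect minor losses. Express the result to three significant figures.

H ≈ 108 m

Pipe 1: V = 1.763 m/s, Re = 5.19×10^5, ε/D = 3.68×10^-4, f = 0.01665, h_1 = f(L/D)V²/2g = 16.73 m
Pipe 2: V = 1.423 m/s, Re = 4.67×10^5, ε/D = 3.07×10^-4, f = 0.01629, h_2 = f(L/D)V²/2g = 5.922 m
Pipe 3: V = 4.731 m/s, Re = 8.51×10^5, ε/D = 5.60×10^-6, f = 0.01199, h_3 = f(L/D)V²/2g = 84.93 m
Series → Q common, losses add: H = Σh = 107.6 m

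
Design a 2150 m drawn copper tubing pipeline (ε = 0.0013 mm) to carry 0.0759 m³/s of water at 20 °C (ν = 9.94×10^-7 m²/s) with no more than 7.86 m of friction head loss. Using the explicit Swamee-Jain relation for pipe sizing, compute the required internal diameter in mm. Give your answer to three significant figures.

Swamee-Jain (Type III): D = 0.66·[ε^1.25·(LQ²/(gh_f))^4.75 + ν·Q^9.4·(L/(gh_f))^5.2]^0.04
LQ²/(gh_f) = 0.1606; L/(gh_f) = 27.88
Term 1 = ε^1.25·(…)^4.75 = 7.42×10^-12; Term 2 = ν·Q^9.4·(…)^5.2 = 9.72×10^-10
D = 0.66·(7.42×10^-12 + 9.72×10^-10)^0.04 = 0.2879 m = 288 mm
Check: V = 1.17 m/s, Re = 3.38×10^5, f = 0.01412, h_f = 7.31 m ≈ 7.86 m ✓

D ≈ 288 mm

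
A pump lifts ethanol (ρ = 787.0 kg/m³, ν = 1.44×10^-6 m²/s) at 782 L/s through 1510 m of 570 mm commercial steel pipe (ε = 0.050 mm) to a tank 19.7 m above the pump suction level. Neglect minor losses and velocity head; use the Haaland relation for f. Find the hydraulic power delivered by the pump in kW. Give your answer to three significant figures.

P_hyd ≈ 218 kW

V = 4Q/(πD²) = 3.065 m/s; Re = 1.21×10^6; ε/D = 8.77×10^-5; f = 0.01293
h_f = f(L/D)V²/2g = 16.40 m
Total head H = z + h_f = 19.7 + 16.40 = 36.10 m
P_hyd = ρgQH = 787.0·9.81·0.782·36.10 = 218.0 kW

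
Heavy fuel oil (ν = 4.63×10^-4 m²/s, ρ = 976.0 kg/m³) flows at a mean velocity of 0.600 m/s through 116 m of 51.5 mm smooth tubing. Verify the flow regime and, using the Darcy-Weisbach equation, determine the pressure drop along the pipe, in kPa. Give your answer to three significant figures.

Re = VD/ν = 0.600·0.05150/4.63×10^-4 = 66.7 → laminar (Re < 2300)
f = 64/Re = 0.9590
h_f = f(L/D)V²/(2g) = 0.9590·(116/0.05150)·0.600²/(2·9.81) = 39.63 m
Δp = ρg·h_f = 976.0·9.81·39.63 = 379.5 kPa

Δp ≈ 379 kPa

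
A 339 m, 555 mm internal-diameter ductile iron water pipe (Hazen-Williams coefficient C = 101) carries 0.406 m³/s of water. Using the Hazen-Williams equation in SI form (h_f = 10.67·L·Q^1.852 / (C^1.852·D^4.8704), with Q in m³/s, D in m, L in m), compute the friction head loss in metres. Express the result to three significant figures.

h_f ≈ 2.33 m

h_f = 10.67·339·0.406^1.852 / (101^1.852·0.555^4.8704) = 2.327 m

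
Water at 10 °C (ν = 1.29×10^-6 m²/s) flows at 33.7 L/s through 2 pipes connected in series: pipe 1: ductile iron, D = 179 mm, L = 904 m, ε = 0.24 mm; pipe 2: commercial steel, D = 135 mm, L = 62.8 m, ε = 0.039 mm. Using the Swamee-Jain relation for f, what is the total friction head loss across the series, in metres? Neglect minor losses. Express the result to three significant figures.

H ≈ 12.7 m

Pipe 1: V = 1.339 m/s, Re = 1.86×10^5, ε/D = 0.00134, f = 0.02253, h_1 = f(L/D)V²/2g = 10.40 m
Pipe 2: V = 2.354 m/s, Re = 2.46×10^5, ε/D = 2.89×10^-4, f = 0.01732, h_2 = f(L/D)V²/2g = 2.276 m
Series → Q common, losses add: H = Σh = 12.67 m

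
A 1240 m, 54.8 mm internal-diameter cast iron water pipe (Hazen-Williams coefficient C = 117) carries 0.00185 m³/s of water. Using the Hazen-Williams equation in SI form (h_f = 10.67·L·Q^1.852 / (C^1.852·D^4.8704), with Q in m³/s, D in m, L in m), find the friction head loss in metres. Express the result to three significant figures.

h_f = 10.67·1240·0.00185^1.852 / (117^1.852·0.0548^4.8704) = 23.59 m

h_f ≈ 23.6 m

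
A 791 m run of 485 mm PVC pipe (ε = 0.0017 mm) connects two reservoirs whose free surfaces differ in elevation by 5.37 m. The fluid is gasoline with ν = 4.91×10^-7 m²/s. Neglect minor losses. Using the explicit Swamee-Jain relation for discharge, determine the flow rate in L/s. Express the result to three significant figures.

Swamee-Jain (Type II): Q = -0.965·√(gD⁵h_f/L)·ln[ε/(3.7D) + √(3.17ν²L/(gD³h_f))]
√(gD⁵h_f/L) = √(9.81·0.485⁵·5.37/791) = 0.04228
ε/(3.7D) = 9.47×10^-7; √(3.17ν²L/(gD³h_f)) = 1.00×10^-5
Q = -0.965·0.04228·ln(1.098×10^-5) = 0.4659 m³/s
Check: V = 2.52 m/s, Re = 2.49×10^6, f = 0.01017, h_f = 5.37 m ≈ 5.37 m ✓

Q ≈ 466 L/s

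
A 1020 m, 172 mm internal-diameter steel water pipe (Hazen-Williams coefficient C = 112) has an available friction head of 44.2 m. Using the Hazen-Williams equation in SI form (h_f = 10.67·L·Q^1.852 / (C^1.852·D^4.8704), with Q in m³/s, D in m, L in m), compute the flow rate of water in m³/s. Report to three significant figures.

Q ≈ 0.0559 m³/s

Rearranging: Q = [h_f·C^1.852·D^4.8704 / (10.67·L)]^(1/1.852)
Q = [44.2·112^1.852·0.172^4.8704 / (10.67·1020)]^0.540 = 0.05592 m³/s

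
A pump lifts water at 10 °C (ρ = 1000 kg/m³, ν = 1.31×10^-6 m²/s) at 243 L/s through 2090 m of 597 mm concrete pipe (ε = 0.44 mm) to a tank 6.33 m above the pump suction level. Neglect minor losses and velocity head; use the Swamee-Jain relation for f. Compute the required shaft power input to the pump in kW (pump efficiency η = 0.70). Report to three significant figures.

P_shaft ≈ 30.4 kW

V = 4Q/(πD²) = 0.8681 m/s; Re = 3.96×10^5; ε/D = 7.37×10^-4; f = 0.01930
h_f = f(L/D)V²/2g = 2.595 m
Total head H = z + h_f = 6.33 + 2.595 = 8.925 m
P_hyd = ρgQH = 1000·9.81·0.243·8.925 = 21.28 kW
P_shaft = P_hyd/η = 21.28/0.70 = 30.40 kW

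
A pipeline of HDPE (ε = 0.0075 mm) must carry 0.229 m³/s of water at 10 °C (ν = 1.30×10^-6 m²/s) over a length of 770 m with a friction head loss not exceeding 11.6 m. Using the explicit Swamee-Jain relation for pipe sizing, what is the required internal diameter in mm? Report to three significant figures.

D ≈ 330 mm

Swamee-Jain (Type III): D = 0.66·[ε^1.25·(LQ²/(gh_f))^4.75 + ν·Q^9.4·(L/(gh_f))^5.2]^0.04
LQ²/(gh_f) = 0.3548; L/(gh_f) = 6.766
Term 1 = ε^1.25·(…)^4.75 = 2.86×10^-9; Term 2 = ν·Q^9.4·(…)^5.2 = 2.60×10^-8
D = 0.66·(2.86×10^-9 + 2.60×10^-8)^0.04 = 0.3296 m = 330 mm
Check: V = 2.68 m/s, Re = 6.81×10^5, f = 0.01283, h_f = 11.0 m ≈ 11.6 m ✓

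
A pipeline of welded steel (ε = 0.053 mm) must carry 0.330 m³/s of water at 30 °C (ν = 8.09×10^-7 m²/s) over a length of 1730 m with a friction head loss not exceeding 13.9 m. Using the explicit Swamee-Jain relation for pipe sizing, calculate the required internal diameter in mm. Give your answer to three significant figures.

Swamee-Jain (Type III): D = 0.66·[ε^1.25·(LQ²/(gh_f))^4.75 + ν·Q^9.4·(L/(gh_f))^5.2]^0.04
LQ²/(gh_f) = 1.382; L/(gh_f) = 12.69
Term 1 = ε^1.25·(…)^4.75 = 2.10×10^-5; Term 2 = ν·Q^9.4·(…)^5.2 = 1.32×10^-5
D = 0.66·(2.10×10^-5 + 1.32×10^-5)^0.04 = 0.4374 m = 437 mm
Check: V = 2.20 m/s, Re = 1.19×10^6, f = 0.01364, h_f = 13.3 m ≈ 13.9 m ✓

D ≈ 437 mm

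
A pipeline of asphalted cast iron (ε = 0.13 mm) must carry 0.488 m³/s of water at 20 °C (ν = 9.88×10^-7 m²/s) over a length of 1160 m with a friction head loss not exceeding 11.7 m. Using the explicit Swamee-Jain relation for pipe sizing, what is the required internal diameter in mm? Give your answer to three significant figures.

D ≈ 502 mm

Swamee-Jain (Type III): D = 0.66·[ε^1.25·(LQ²/(gh_f))^4.75 + ν·Q^9.4·(L/(gh_f))^5.2]^0.04
LQ²/(gh_f) = 2.407; L/(gh_f) = 10.11
Term 1 = ε^1.25·(…)^4.75 = 9.00×10^-4; Term 2 = ν·Q^9.4·(…)^5.2 = 1.95×10^-4
D = 0.66·(9.00×10^-4 + 1.95×10^-4)^0.04 = 0.5025 m = 502 mm
Check: V = 2.46 m/s, Re = 1.25×10^6, f = 0.01522, h_f = 10.8 m ≈ 11.7 m ✓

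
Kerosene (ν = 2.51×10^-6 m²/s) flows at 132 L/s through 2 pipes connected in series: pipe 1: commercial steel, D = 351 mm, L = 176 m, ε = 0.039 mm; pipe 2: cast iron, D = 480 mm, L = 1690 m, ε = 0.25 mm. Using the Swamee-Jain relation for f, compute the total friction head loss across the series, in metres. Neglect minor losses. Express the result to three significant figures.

H ≈ 2.67 m

Pipe 1: V = 1.364 m/s, Re = 1.91×10^5, ε/D = 1.11×10^-4, f = 0.01660, h_1 = f(L/D)V²/2g = 0.7894 m
Pipe 2: V = 0.7295 m/s, Re = 1.39×10^5, ε/D = 5.21×10^-4, f = 0.01972, h_2 = f(L/D)V²/2g = 1.883 m
Series → Q common, losses add: H = Σh = 2.673 m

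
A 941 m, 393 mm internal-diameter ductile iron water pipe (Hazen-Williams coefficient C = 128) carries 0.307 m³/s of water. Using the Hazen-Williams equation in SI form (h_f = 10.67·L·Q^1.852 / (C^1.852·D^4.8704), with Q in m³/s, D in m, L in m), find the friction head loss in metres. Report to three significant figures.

h_f = 10.67·941·0.307^1.852 / (128^1.852·0.393^4.8704) = 13.33 m

h_f ≈ 13.3 m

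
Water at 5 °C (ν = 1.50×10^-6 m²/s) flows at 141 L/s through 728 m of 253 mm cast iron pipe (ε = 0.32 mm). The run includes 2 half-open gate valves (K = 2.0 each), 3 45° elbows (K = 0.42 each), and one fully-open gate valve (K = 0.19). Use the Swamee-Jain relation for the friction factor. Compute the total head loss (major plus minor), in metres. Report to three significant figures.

H_L ≈ 27.0 m

V = 4Q/(πD²) = 2.805 m/s; V²/2g = 0.4009 m
Re = 4.73×10^5, ε/D = 0.00126 → f = 0.02147 (Swamee-Jain)
Major: h_f = f(L/D)·V²/2g = 0.02147·2877·0.4009 = 24.77 m
Minor: ΣK = 5.45; h_m = ΣK·V²/2g = 2.185 m
Total H_L = 24.77 + 2.185 = 26.95 m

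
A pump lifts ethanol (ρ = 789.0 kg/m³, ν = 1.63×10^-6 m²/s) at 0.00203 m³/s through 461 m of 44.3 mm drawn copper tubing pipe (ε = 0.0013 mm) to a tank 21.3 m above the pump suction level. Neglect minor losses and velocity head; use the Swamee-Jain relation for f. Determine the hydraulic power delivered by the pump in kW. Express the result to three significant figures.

P_hyd ≈ 0.660 kW

V = 4Q/(πD²) = 1.317 m/s; Re = 3.58×10^4; ε/D = 2.93×10^-5; f = 0.02252
h_f = f(L/D)V²/2g = 20.72 m
Total head H = z + h_f = 21.3 + 20.72 = 42.02 m
P_hyd = ρgQH = 789.0·9.81·0.00203·42.02 = 0.6602 kW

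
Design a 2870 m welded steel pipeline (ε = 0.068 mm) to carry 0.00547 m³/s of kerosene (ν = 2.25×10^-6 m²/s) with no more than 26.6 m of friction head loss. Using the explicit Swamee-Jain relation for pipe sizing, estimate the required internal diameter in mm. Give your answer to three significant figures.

D ≈ 92.8 mm

Swamee-Jain (Type III): D = 0.66·[ε^1.25·(LQ²/(gh_f))^4.75 + ν·Q^9.4·(L/(gh_f))^5.2]^0.04
LQ²/(gh_f) = 3.291×10^-4; L/(gh_f) = 11.00
Term 1 = ε^1.25·(…)^4.75 = 1.77×10^-22; Term 2 = ν·Q^9.4·(…)^5.2 = 3.19×10^-22
D = 0.66·(1.77×10^-22 + 3.19×10^-22)^0.04 = 0.09276 m = 92.8 mm
Check: V = 0.809 m/s, Re = 3.34×10^4, f = 0.02497, h_f = 25.8 m ≈ 26.6 m ✓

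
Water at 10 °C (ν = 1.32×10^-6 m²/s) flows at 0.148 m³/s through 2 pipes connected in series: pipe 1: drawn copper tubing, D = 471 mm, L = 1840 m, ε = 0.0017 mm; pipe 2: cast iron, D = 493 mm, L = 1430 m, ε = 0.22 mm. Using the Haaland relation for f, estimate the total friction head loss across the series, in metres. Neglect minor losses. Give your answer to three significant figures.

H ≈ 3.64 m

Pipe 1: V = 0.8494 m/s, Re = 3.03×10^5, ε/D = 3.61×10^-6, f = 0.01434, h_1 = f(L/D)V²/2g = 2.061 m
Pipe 2: V = 0.7753 m/s, Re = 2.90×10^5, ε/D = 4.46×10^-4, f = 0.01780, h_2 = f(L/D)V²/2g = 1.582 m
Series → Q common, losses add: H = Σh = 3.643 m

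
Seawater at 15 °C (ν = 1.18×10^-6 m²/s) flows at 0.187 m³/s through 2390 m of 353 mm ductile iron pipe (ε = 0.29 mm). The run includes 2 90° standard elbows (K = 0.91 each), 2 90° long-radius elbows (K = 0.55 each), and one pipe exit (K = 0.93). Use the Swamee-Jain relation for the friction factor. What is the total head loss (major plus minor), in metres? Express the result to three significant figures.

V = 4Q/(πD²) = 1.911 m/s; V²/2g = 0.1861 m
Re = 5.72×10^5, ε/D = 8.22×10^-4 → f = 0.01945 (Swamee-Jain)
Major: h_f = f(L/D)·V²/2g = 0.01945·6771·0.1861 = 24.50 m
Minor: ΣK = 3.85; h_m = ΣK·V²/2g = 0.7164 m
Total H_L = 24.50 + 0.7164 = 25.22 m

H_L ≈ 25.2 m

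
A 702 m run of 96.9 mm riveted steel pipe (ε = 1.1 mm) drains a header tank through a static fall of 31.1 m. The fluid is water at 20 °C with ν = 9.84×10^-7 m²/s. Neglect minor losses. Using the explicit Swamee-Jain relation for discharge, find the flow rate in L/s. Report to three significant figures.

Q ≈ 10.7 L/s

Swamee-Jain (Type II): Q = -0.965·√(gD⁵h_f/L)·ln[ε/(3.7D) + √(3.17ν²L/(gD³h_f))]
√(gD⁵h_f/L) = √(9.81·0.0969⁵·31.1/702) = 0.001927
ε/(3.7D) = 0.00307; √(3.17ν²L/(gD³h_f)) = 8.81×10^-5
Q = -0.965·0.001927·ln(0.003156) = 0.01071 m³/s
Check: V = 1.45 m/s, Re = 1.43×10^5, f = 0.04016, h_f = 31.3 m ≈ 31.1 m ✓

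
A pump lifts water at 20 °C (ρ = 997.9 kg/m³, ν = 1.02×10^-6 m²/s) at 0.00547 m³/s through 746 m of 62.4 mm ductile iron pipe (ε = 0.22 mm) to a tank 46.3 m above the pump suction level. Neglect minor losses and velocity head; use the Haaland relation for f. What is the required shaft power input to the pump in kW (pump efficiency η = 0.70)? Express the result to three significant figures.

V = 4Q/(πD²) = 1.789 m/s; Re = 1.09×10^5; ε/D = 0.00353; f = 0.02842
h_f = f(L/D)V²/2g = 55.40 m
Total head H = z + h_f = 46.3 + 55.40 = 101.7 m
P_hyd = ρgQH = 997.9·9.81·0.00547·101.7 = 5.446 kW
P_shaft = P_hyd/η = 5.446/0.70 = 7.780 kW

P_shaft ≈ 7.78 kW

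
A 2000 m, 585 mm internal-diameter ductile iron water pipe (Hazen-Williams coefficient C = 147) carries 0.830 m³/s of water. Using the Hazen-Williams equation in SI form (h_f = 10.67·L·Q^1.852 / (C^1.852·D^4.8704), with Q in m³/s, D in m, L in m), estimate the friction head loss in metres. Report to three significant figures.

h_f = 10.67·2000·0.830^1.852 / (147^1.852·0.585^4.8704) = 19.93 m

h_f ≈ 19.9 m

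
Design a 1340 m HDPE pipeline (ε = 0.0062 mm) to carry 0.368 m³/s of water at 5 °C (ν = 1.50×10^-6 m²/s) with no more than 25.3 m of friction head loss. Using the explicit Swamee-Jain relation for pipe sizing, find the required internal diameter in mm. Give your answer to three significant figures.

D ≈ 378 mm

Swamee-Jain (Type III): D = 0.66·[ε^1.25·(LQ²/(gh_f))^4.75 + ν·Q^9.4·(L/(gh_f))^5.2]^0.04
LQ²/(gh_f) = 0.7312; L/(gh_f) = 5.399
Term 1 = ε^1.25·(…)^4.75 = 6.99×10^-8; Term 2 = ν·Q^9.4·(…)^5.2 = 8.00×10^-7
D = 0.66·(6.99×10^-8 + 8.00×10^-7)^0.04 = 0.3777 m = 378 mm
Check: V = 3.28 m/s, Re = 8.27×10^5, f = 0.01234, h_f = 24.1 m ≈ 25.3 m ✓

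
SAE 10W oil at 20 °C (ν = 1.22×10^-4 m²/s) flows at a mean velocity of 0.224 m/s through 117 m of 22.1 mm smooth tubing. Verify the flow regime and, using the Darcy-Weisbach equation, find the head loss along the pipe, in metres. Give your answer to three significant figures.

Re = VD/ν = 0.224·0.02210/1.22×10^-4 = 40.6 → laminar (Re < 2300)
f = 64/Re = 1.577
h_f = f(L/D)V²/(2g) = 1.577·(117/0.02210)·0.224²/(2·9.81) = 21.35 m

h_f ≈ 21.4 m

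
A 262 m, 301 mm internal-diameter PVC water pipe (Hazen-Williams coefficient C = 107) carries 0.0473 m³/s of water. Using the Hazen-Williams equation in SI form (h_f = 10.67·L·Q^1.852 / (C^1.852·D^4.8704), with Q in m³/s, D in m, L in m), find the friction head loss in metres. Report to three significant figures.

h_f = 10.67·262·0.0473^1.852 / (107^1.852·0.301^4.8704) = 0.5936 m

h_f ≈ 0.594 m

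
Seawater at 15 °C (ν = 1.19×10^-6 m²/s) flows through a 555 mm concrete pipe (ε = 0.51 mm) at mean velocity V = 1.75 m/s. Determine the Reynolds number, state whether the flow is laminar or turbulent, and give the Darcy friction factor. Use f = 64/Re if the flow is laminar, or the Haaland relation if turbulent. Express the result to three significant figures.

Re ≈ 8.16×10^5; turbulent; f ≈ 0.0196

Re = VD/ν = 1.750·0.555/1.19×10^-6 = 8.16×10^5
Re > 4000 → turbulent; ε/D = 9.19×10^-4
Haaland: f = 0.01962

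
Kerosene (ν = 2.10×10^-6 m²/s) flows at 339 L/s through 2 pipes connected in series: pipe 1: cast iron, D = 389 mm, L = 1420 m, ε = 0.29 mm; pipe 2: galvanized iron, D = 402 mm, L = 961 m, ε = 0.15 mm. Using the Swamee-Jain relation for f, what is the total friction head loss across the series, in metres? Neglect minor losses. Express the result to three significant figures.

Pipe 1: V = 2.852 m/s, Re = 5.28×10^5, ε/D = 7.46×10^-4, f = 0.01912, h_1 = f(L/D)V²/2g = 28.94 m
Pipe 2: V = 2.671 m/s, Re = 5.11×10^5, ε/D = 3.73×10^-4, f = 0.01690, h_2 = f(L/D)V²/2g = 14.69 m
Series → Q common, losses add: H = Σh = 43.63 m

H ≈ 43.6 m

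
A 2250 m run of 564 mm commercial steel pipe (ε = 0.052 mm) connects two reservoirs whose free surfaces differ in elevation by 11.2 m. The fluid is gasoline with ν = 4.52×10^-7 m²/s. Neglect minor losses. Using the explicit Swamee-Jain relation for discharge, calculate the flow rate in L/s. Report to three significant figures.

Swamee-Jain (Type II): Q = -0.965·√(gD⁵h_f/L)·ln[ε/(3.7D) + √(3.17ν²L/(gD³h_f))]
√(gD⁵h_f/L) = √(9.81·0.564⁵·11.2/2250) = 0.05279
ε/(3.7D) = 2.49×10^-5; √(3.17ν²L/(gD³h_f)) = 8.60×10^-6
Q = -0.965·0.05279·ln(3.352×10^-5) = 0.5249 m³/s
Check: V = 2.10 m/s, Re = 2.62×10^6, f = 0.01256, h_f = 11.3 m ≈ 11.2 m ✓

Q ≈ 525 L/s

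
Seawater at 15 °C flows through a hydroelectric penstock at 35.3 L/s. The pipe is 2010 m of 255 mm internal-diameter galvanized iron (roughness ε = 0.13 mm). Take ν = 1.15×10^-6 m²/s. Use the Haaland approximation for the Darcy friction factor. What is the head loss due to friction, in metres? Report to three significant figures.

h_f ≈ 3.68 m

V = 4Q/(πD²) = 4·0.0353/(π·0.255²) = 0.6912 m/s
Re = VD/ν = 0.6912·0.255/1.15×10^-6 = 1.53×10^5 → turbulent
ε/D = 0.13/255 = 5.10×10^-4
Haaland: f = 0.01916
h_f = f(L/D)V²/(2g) = 0.01916·(2010/0.255)·0.6912²/(2·9.81) = 3.677 m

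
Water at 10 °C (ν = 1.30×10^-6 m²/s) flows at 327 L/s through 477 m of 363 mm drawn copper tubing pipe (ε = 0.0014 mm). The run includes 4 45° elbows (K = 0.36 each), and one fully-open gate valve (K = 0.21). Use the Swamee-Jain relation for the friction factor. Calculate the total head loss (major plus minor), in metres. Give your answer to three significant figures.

H_L ≈ 8.83 m

V = 4Q/(πD²) = 3.160 m/s; V²/2g = 0.5089 m
Re = 8.82×10^5, ε/D = 3.86×10^-6 → f = 0.01195 (Swamee-Jain)
Major: h_f = f(L/D)·V²/2g = 0.01195·1314·0.5089 = 7.987 m
Minor: ΣK = 1.65; h_m = ΣK·V²/2g = 0.8396 m
Total H_L = 7.987 + 0.8396 = 8.827 m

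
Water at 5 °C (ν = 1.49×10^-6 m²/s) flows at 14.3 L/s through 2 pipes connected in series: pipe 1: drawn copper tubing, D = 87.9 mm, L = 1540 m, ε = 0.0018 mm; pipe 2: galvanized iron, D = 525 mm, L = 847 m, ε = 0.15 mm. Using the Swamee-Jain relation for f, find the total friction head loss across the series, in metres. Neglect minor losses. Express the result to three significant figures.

H ≈ 83.5 m

Pipe 1: V = 2.357 m/s, Re = 1.39×10^5, ε/D = 2.05×10^-5, f = 0.01685, h_1 = f(L/D)V²/2g = 83.53 m
Pipe 2: V = 0.06606 m/s, Re = 2.33×10^4, ε/D = 2.86×10^-4, f = 0.02561, h_2 = f(L/D)V²/2g = 0.009191 m
Series → Q common, losses add: H = Σh = 83.54 m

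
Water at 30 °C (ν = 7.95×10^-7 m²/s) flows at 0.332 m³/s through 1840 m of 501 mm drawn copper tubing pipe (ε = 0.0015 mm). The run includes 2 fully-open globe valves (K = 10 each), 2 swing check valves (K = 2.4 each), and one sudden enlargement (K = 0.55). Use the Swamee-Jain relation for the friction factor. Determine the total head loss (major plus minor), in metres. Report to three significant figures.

V = 4Q/(πD²) = 1.684 m/s; V²/2g = 0.1446 m
Re = 1.06×10^6, ε/D = 2.99×10^-6 → f = 0.01157 (Swamee-Jain)
Major: h_f = f(L/D)·V²/2g = 0.01157·3673·0.1446 = 6.143 m
Minor: ΣK = 25.4; h_m = ΣK·V²/2g = 3.665 m
Total H_L = 6.143 + 3.665 = 9.807 m

H_L ≈ 9.81 m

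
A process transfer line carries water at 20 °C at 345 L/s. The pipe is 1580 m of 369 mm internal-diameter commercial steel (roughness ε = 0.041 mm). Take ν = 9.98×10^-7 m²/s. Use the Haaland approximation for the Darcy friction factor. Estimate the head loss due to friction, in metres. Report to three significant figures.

h_f ≈ 30.2 m

V = 4Q/(πD²) = 4·0.345/(π·0.369²) = 3.226 m/s
Re = VD/ν = 3.226·0.369/9.98×10^-7 = 1.19×10^6 → turbulent
ε/D = 0.041/369 = 1.11×10^-4
Haaland: f = 0.01332
h_f = f(L/D)V²/(2g) = 0.01332·(1580/0.369)·3.226²/(2·9.81) = 30.25 m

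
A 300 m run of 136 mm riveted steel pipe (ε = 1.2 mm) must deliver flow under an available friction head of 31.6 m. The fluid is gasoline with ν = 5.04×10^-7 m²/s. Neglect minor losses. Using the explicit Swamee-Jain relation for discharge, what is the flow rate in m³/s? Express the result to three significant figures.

Q ≈ 0.0404 m³/s

Swamee-Jain (Type II): Q = -0.965·√(gD⁵h_f/L)·ln[ε/(3.7D) + √(3.17ν²L/(gD³h_f))]
√(gD⁵h_f/L) = √(9.81·0.136⁵·31.6/300) = 0.006934
ε/(3.7D) = 0.00238; √(3.17ν²L/(gD³h_f)) = 1.76×10^-5
Q = -0.965·0.006934·ln(0.002402) = 0.04036 m³/s
Check: V = 2.78 m/s, Re = 7.50×10^5, f = 0.03650, h_f = 31.7 m ≈ 31.6 m ✓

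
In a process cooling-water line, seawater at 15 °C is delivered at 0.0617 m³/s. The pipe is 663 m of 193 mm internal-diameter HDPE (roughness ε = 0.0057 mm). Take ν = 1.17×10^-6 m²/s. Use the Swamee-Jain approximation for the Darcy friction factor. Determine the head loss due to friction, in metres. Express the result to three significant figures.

h_f ≈ 11.2 m

V = 4Q/(πD²) = 4·0.0617/(π·0.193²) = 2.109 m/s
Re = VD/ν = 2.109·0.193/1.17×10^-6 = 3.48×10^5 → turbulent
ε/D = 0.0057/193 = 2.95×10^-5
Swamee-Jain: f = 0.01435
h_f = f(L/D)V²/(2g) = 0.01435·(663/0.193)·2.109²/(2·9.81) = 11.18 m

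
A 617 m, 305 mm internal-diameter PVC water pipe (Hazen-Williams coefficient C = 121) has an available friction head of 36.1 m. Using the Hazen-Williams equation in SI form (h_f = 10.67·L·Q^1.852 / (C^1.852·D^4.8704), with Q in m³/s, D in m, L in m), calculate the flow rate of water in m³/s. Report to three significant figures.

Rearranging: Q = [h_f·C^1.852·D^4.8704 / (10.67·L)]^(1/1.852)
Q = [36.1·121^1.852·0.305^4.8704 / (10.67·617)]^0.540 = 0.3205 m³/s

Q ≈ 0.320 m³/s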